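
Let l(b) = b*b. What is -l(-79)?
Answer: -6241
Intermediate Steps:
l(b) = b²
-l(-79) = -1*(-79)² = -1*6241 = -6241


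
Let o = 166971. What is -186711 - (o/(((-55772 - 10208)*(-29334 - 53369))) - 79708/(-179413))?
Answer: -182792520549606290963/979010800507220 ≈ -1.8671e+5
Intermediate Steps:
-186711 - (o/(((-55772 - 10208)*(-29334 - 53369))) - 79708/(-179413)) = -186711 - (166971/(((-55772 - 10208)*(-29334 - 53369))) - 79708/(-179413)) = -186711 - (166971/((-65980*(-82703))) - 79708*(-1/179413)) = -186711 - (166971/5456743940 + 79708/179413) = -186711 - 1*434976102737543/979010800507220 = -186711 - 434976102737543/979010800507220 = -182792520549606290963/979010800507220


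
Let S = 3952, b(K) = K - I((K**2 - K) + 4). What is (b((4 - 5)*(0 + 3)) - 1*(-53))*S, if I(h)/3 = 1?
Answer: 185744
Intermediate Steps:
I(h) = 3 (I(h) = 3*1 = 3)
b(K) = -3 + K (b(K) = K - 1*3 = K - 3 = -3 + K)
(b((4 - 5)*(0 + 3)) - 1*(-53))*S = ((-3 + (4 - 5)*(0 + 3)) - 1*(-53))*3952 = ((-3 - 1*3) + 53)*3952 = ((-3 - 3) + 53)*3952 = (-6 + 53)*3952 = 47*3952 = 185744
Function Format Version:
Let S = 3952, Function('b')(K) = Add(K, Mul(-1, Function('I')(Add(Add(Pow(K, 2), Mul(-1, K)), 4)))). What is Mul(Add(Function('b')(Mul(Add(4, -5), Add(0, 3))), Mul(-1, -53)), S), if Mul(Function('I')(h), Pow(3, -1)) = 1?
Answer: 185744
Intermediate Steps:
Function('I')(h) = 3 (Function('I')(h) = Mul(3, 1) = 3)
Function('b')(K) = Add(-3, K) (Function('b')(K) = Add(K, Mul(-1, 3)) = Add(K, -3) = Add(-3, K))
Mul(Add(Function('b')(Mul(Add(4, -5), Add(0, 3))), Mul(-1, -53)), S) = Mul(Add(Add(-3, Mul(Add(4, -5), Add(0, 3))), Mul(-1, -53)), 3952) = Mul(Add(Add(-3, Mul(-1, 3)), 53), 3952) = Mul(Add(Add(-3, -3), 53), 3952) = Mul(Add(-6, 53), 3952) = Mul(47, 3952) = 185744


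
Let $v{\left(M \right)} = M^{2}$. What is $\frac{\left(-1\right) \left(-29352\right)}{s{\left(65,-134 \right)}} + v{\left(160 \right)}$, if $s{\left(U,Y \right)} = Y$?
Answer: $\frac{1700524}{67} \approx 25381.0$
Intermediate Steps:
$\frac{\left(-1\right) \left(-29352\right)}{s{\left(65,-134 \right)}} + v{\left(160 \right)} = \frac{\left(-1\right) \left(-29352\right)}{-134} + 160^{2} = 29352 \left(- \frac{1}{134}\right) + 25600 = - \frac{14676}{67} + 25600 = \frac{1700524}{67}$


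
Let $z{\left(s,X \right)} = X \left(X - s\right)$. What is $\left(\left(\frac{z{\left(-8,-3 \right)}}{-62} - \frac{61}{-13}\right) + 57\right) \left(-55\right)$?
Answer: $- \frac{2745545}{806} \approx -3406.4$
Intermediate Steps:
$\left(\left(\frac{z{\left(-8,-3 \right)}}{-62} - \frac{61}{-13}\right) + 57\right) \left(-55\right) = \left(\left(\frac{\left(-3\right) \left(-3 - -8\right)}{-62} - \frac{61}{-13}\right) + 57\right) \left(-55\right) = \left(\left(- 3 \left(-3 + 8\right) \left(- \frac{1}{62}\right) - - \frac{61}{13}\right) + 57\right) \left(-55\right) = \left(\left(\left(-3\right) 5 \left(- \frac{1}{62}\right) + \frac{61}{13}\right) + 57\right) \left(-55\right) = \left(\left(\left(-15\right) \left(- \frac{1}{62}\right) + \frac{61}{13}\right) + 57\right) \left(-55\right) = \left(\left(\frac{15}{62} + \frac{61}{13}\right) + 57\right) \left(-55\right) = \left(\frac{3977}{806} + 57\right) \left(-55\right) = \frac{49919}{806} \left(-55\right) = - \frac{2745545}{806}$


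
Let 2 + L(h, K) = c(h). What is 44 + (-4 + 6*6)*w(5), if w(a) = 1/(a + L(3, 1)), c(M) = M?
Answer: 148/3 ≈ 49.333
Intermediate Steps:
L(h, K) = -2 + h
w(a) = 1/(1 + a) (w(a) = 1/(a + (-2 + 3)) = 1/(a + 1) = 1/(1 + a))
44 + (-4 + 6*6)*w(5) = 44 + (-4 + 6*6)/(1 + 5) = 44 + (-4 + 36)/6 = 44 + 32*(⅙) = 44 + 16/3 = 148/3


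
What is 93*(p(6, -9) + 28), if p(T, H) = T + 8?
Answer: 3906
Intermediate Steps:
p(T, H) = 8 + T
93*(p(6, -9) + 28) = 93*((8 + 6) + 28) = 93*(14 + 28) = 93*42 = 3906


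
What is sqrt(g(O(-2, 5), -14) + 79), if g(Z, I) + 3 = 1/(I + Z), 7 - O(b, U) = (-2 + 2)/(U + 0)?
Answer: 3*sqrt(413)/7 ≈ 8.7096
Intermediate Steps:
O(b, U) = 7 (O(b, U) = 7 - (-2 + 2)/(U + 0) = 7 - 0/U = 7 - 1*0 = 7 + 0 = 7)
g(Z, I) = -3 + 1/(I + Z)
sqrt(g(O(-2, 5), -14) + 79) = sqrt((1 - 3*(-14) - 3*7)/(-14 + 7) + 79) = sqrt((1 + 42 - 21)/(-7) + 79) = sqrt(-1/7*22 + 79) = sqrt(-22/7 + 79) = sqrt(531/7) = 3*sqrt(413)/7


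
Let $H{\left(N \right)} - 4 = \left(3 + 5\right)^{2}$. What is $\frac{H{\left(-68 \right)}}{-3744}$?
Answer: $- \frac{17}{936} \approx -0.018162$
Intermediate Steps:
$H{\left(N \right)} = 68$ ($H{\left(N \right)} = 4 + \left(3 + 5\right)^{2} = 4 + 8^{2} = 4 + 64 = 68$)
$\frac{H{\left(-68 \right)}}{-3744} = \frac{68}{-3744} = 68 \left(- \frac{1}{3744}\right) = - \frac{17}{936}$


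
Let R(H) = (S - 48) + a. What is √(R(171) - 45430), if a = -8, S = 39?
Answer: I*√45447 ≈ 213.18*I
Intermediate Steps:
R(H) = -17 (R(H) = (39 - 48) - 8 = -9 - 8 = -17)
√(R(171) - 45430) = √(-17 - 45430) = √(-45447) = I*√45447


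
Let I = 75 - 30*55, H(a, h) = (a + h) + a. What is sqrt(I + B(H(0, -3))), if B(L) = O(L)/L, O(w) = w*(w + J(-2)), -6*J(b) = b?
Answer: I*sqrt(14199)/3 ≈ 39.72*I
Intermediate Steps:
H(a, h) = h + 2*a
J(b) = -b/6
O(w) = w*(1/3 + w) (O(w) = w*(w - 1/6*(-2)) = w*(w + 1/3) = w*(1/3 + w))
B(L) = 1/3 + L (B(L) = (L*(1/3 + L))/L = 1/3 + L)
I = -1575 (I = 75 - 1650 = -1575)
sqrt(I + B(H(0, -3))) = sqrt(-1575 + (1/3 + (-3 + 2*0))) = sqrt(-1575 + (1/3 + (-3 + 0))) = sqrt(-1575 + (1/3 - 3)) = sqrt(-1575 - 8/3) = sqrt(-4733/3) = I*sqrt(14199)/3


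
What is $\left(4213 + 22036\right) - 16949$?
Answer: $9300$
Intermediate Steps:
$\left(4213 + 22036\right) - 16949 = 26249 - 16949 = 9300$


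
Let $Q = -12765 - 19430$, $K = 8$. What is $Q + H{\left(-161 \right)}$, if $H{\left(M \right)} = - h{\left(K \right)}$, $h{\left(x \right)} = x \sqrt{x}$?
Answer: $-32195 - 16 \sqrt{2} \approx -32218.0$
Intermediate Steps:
$h{\left(x \right)} = x^{\frac{3}{2}}$
$H{\left(M \right)} = - 16 \sqrt{2}$ ($H{\left(M \right)} = - 8^{\frac{3}{2}} = - 16 \sqrt{2}$)
$Q = -32195$
$Q + H{\left(-161 \right)} = -32195 - 16 \sqrt{2}$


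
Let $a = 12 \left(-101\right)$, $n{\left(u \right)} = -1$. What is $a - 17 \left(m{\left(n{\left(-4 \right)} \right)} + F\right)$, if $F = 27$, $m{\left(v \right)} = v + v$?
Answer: $-1637$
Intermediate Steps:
$m{\left(v \right)} = 2 v$
$a = -1212$
$a - 17 \left(m{\left(n{\left(-4 \right)} \right)} + F\right) = -1212 - 17 \left(2 \left(-1\right) + 27\right) = -1212 - 17 \left(-2 + 27\right) = -1212 - 17 \cdot 25 = -1212 - 425 = -1637$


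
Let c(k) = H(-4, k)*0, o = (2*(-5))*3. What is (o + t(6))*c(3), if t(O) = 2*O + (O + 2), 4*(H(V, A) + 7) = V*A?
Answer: 0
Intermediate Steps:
H(V, A) = -7 + A*V/4 (H(V, A) = -7 + (V*A)/4 = -7 + (A*V)/4 = -7 + A*V/4)
t(O) = 2 + 3*O (t(O) = 2*O + (2 + O) = 2 + 3*O)
o = -30 (o = -10*3 = -30)
c(k) = 0 (c(k) = (-7 + (¼)*k*(-4))*0 = (-7 - k)*0 = 0)
(o + t(6))*c(3) = (-30 + (2 + 3*6))*0 = (-30 + (2 + 18))*0 = (-30 + 20)*0 = -10*0 = 0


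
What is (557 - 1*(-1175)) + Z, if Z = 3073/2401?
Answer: 594515/343 ≈ 1733.3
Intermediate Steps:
Z = 439/343 (Z = 3073*(1/2401) = 439/343 ≈ 1.2799)
(557 - 1*(-1175)) + Z = (557 - 1*(-1175)) + 439/343 = (557 + 1175) + 439/343 = 1732 + 439/343 = 594515/343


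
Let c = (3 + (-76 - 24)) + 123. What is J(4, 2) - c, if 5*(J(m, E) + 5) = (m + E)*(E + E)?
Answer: -131/5 ≈ -26.200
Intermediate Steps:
J(m, E) = -5 + 2*E*(E + m)/5 (J(m, E) = -5 + ((m + E)*(E + E))/5 = -5 + ((E + m)*(2*E))/5 = -5 + (2*E*(E + m))/5 = -5 + 2*E*(E + m)/5)
c = 26 (c = (3 - 100) + 123 = -97 + 123 = 26)
J(4, 2) - c = (-5 + (⅖)*2² + (⅖)*2*4) - 1*26 = (-5 + (⅖)*4 + 16/5) - 26 = (-5 + 8/5 + 16/5) - 26 = -⅕ - 26 = -131/5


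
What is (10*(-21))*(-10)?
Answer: 2100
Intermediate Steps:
(10*(-21))*(-10) = -210*(-10) = 2100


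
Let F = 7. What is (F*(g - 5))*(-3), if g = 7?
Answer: -42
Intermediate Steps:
(F*(g - 5))*(-3) = (7*(7 - 5))*(-3) = (7*2)*(-3) = 14*(-3) = -42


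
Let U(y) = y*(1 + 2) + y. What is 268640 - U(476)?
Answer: 266736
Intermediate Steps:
U(y) = 4*y (U(y) = y*3 + y = 3*y + y = 4*y)
268640 - U(476) = 268640 - 4*476 = 268640 - 1*1904 = 268640 - 1904 = 266736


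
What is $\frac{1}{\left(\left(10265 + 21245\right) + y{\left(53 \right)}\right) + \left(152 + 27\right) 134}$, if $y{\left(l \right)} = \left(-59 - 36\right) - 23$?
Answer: $\frac{1}{55378} \approx 1.8058 \cdot 10^{-5}$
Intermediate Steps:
$y{\left(l \right)} = -118$ ($y{\left(l \right)} = -95 - 23 = -118$)
$\frac{1}{\left(\left(10265 + 21245\right) + y{\left(53 \right)}\right) + \left(152 + 27\right) 134} = \frac{1}{\left(\left(10265 + 21245\right) - 118\right) + \left(152 + 27\right) 134} = \frac{1}{\left(31510 - 118\right) + 179 \cdot 134} = \frac{1}{31392 + 23986} = \frac{1}{55378}$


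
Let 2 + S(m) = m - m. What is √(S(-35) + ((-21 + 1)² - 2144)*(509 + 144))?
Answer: I*√1138834 ≈ 1067.2*I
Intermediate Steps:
S(m) = -2 (S(m) = -2 + (m - m) = -2 + 0 = -2)
√(S(-35) + ((-21 + 1)² - 2144)*(509 + 144)) = √(-2 + ((-21 + 1)² - 2144)*(509 + 144)) = √(-2 + ((-20)² - 2144)*653) = √(-2 + (400 - 2144)*653) = √(-2 - 1744*653) = √(-2 - 1138832) = √(-1138834) = I*√1138834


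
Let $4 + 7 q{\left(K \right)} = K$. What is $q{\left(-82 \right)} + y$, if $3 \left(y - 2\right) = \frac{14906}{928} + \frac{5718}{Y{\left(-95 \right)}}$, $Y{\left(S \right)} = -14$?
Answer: $- \frac{47401}{336} \approx -141.07$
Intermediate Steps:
$q{\left(K \right)} = - \frac{4}{7} + \frac{K}{7}$
$y = - \frac{43273}{336}$ ($y = 2 + \frac{\frac{14906}{928} + \frac{5718}{-14}}{3} = 2 + \frac{14906 \cdot \frac{1}{928} + 5718 \left(- \frac{1}{14}\right)}{3} = 2 + \frac{\frac{257}{16} - \frac{2859}{7}}{3} = 2 + \frac{1}{3} \left(- \frac{43945}{112}\right) = 2 - \frac{43945}{336} = - \frac{43273}{336} \approx -128.79$)
$q{\left(-82 \right)} + y = \left(- \frac{4}{7} + \frac{1}{7} \left(-82\right)\right) - \frac{43273}{336} = \left(- \frac{4}{7} - \frac{82}{7}\right) - \frac{43273}{336} = - \frac{86}{7} - \frac{43273}{336} = - \frac{47401}{336}$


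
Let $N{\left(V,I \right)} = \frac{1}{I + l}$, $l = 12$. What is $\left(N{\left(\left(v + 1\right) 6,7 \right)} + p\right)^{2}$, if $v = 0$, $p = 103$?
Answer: $\frac{3833764}{361} \approx 10620.0$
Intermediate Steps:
$N{\left(V,I \right)} = \frac{1}{12 + I}$ ($N{\left(V,I \right)} = \frac{1}{I + 12} = \frac{1}{12 + I}$)
$\left(N{\left(\left(v + 1\right) 6,7 \right)} + p\right)^{2} = \left(\frac{1}{12 + 7} + 103\right)^{2} = \left(\frac{1}{19} + 103\right)^{2} = \left(\frac{1958}{19}\right)^{2} = \frac{3833764}{361}$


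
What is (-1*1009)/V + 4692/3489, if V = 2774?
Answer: 3165069/3226162 ≈ 0.98106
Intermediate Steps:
(-1*1009)/V + 4692/3489 = -1*1009/2774 + 4692/3489 = -1009*1/2774 + 4692*(1/3489) = -1009/2774 + 1564/1163 = 3165069/3226162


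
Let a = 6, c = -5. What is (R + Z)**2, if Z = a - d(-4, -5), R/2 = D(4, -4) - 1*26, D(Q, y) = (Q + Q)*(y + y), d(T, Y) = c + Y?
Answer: 26896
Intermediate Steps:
d(T, Y) = -5 + Y
D(Q, y) = 4*Q*y (D(Q, y) = (2*Q)*(2*y) = 4*Q*y)
R = -180 (R = 2*(4*4*(-4) - 1*26) = 2*(-64 - 26) = 2*(-90) = -180)
Z = 16 (Z = 6 - (-5 - 5) = 6 - 1*(-10) = 6 + 10 = 16)
(R + Z)**2 = (-180 + 16)**2 = (-164)**2 = 26896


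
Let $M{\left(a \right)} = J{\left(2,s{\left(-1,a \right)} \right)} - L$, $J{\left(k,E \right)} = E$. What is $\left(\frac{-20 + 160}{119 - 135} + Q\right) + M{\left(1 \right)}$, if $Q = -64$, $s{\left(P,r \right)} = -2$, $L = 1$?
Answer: $- \frac{303}{4} \approx -75.75$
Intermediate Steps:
$M{\left(a \right)} = -3$ ($M{\left(a \right)} = -2 - 1 = -3$)
$\left(\frac{-20 + 160}{119 - 135} + Q\right) + M{\left(1 \right)} = \left(\frac{-20 + 160}{119 - 135} - 64\right) - 3 = \left(\frac{140}{-16} - 64\right) - 3 = \left(140 \left(- \frac{1}{16}\right) - 64\right) - 3 = \left(- \frac{35}{4} - 64\right) - 3 = - \frac{291}{4} - 3 = - \frac{303}{4}$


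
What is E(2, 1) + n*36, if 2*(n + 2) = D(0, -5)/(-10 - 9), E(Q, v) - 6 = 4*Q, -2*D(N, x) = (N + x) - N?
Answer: -1147/19 ≈ -60.368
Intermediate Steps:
D(N, x) = -x/2 (D(N, x) = -((N + x) - N)/2 = -x/2)
E(Q, v) = 6 + 4*Q
n = -157/76 (n = -2 + ((-½*(-5))/(-10 - 9))/2 = -2 + ((5/2)/(-19))/2 = -2 + ((5/2)*(-1/19))/2 = -2 + (½)*(-5/38) = -2 - 5/76 = -157/76 ≈ -2.0658)
E(2, 1) + n*36 = (6 + 4*2) - 157/76*36 = (6 + 8) - 1413/19 = 14 - 1413/19 = -1147/19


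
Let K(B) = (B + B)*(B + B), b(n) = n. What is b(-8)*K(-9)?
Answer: -2592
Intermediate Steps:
K(B) = 4*B**2 (K(B) = (2*B)*(2*B) = 4*B**2)
b(-8)*K(-9) = -32*(-9)**2 = -32*81 = -8*324 = -2592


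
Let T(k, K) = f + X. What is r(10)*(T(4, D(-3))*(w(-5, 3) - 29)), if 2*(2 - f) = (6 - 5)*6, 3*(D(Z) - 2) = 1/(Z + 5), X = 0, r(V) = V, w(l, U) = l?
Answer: 340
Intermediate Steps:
D(Z) = 2 + 1/(3*(5 + Z)) (D(Z) = 2 + 1/(3*(Z + 5)) = 2 + 1/(3*(5 + Z)))
f = -1 (f = 2 - (6 - 5)*6/2 = 2 - 6/2 = 2 - 1/2*6 = 2 - 3 = -1)
T(k, K) = -1 (T(k, K) = -1 + 0 = -1)
r(10)*(T(4, D(-3))*(w(-5, 3) - 29)) = 10*(-(-5 - 29)) = 10*(-1*(-34)) = 10*34 = 340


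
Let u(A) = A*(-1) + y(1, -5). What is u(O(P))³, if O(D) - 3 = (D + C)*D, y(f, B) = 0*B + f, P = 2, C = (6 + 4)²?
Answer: -8741816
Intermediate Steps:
C = 100 (C = 10² = 100)
y(f, B) = f (y(f, B) = 0 + f = f)
O(D) = 3 + D*(100 + D) (O(D) = 3 + (D + 100)*D = 3 + (100 + D)*D = 3 + D*(100 + D))
u(A) = 1 - A (u(A) = A*(-1) + 1 = -A + 1 = 1 - A)
u(O(P))³ = (1 - (3 + 2² + 100*2))³ = (1 - (3 + 4 + 200))³ = (1 - 1*207)³ = (1 - 207)³ = (-206)³ = -8741816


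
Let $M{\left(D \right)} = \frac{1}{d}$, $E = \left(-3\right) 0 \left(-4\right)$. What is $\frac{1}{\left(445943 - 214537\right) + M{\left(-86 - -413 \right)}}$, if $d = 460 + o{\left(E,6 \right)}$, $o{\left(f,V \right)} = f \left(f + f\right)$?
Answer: $\frac{460}{106446761} \approx 4.3214 \cdot 10^{-6}$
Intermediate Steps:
$E = 0$ ($E = 0 \left(-4\right) = 0$)
$o{\left(f,V \right)} = 2 f^{2}$ ($o{\left(f,V \right)} = f 2 f = 2 f^{2}$)
$d = 460$ ($d = 460 + 2 \cdot 0^{2} = 460 + 2 \cdot 0 = 460 + 0 = 460$)
$M{\left(D \right)} = \frac{1}{460}$
$\frac{1}{\left(445943 - 214537\right) + M{\left(-86 - -413 \right)}} = \frac{1}{\left(445943 - 214537\right) + \frac{1}{460}} = \frac{1}{231406 + \frac{1}{460}} = \frac{1}{\frac{106446761}{460}} = \frac{460}{106446761}$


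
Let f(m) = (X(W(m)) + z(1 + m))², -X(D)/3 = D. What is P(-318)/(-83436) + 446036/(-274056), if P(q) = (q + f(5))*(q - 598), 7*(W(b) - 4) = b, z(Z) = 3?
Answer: -87664390969/23342514258 ≈ -3.7556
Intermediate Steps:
W(b) = 4 + b/7
X(D) = -3*D
f(m) = (-9 - 3*m/7)² (f(m) = (-3*(4 + m/7) + 3)² = ((-12 - 3*m/7) + 3)² = (-9 - 3*m/7)²)
P(q) = (-598 + q)*(6084/49 + q) (P(q) = (q + 9*(21 + 5)²/49)*(q - 598) = (q + (9/49)*26²)*(-598 + q) = (q + (9/49)*676)*(-598 + q) = (q + 6084/49)*(-598 + q) = (6084/49 + q)*(-598 + q) = (-598 + q)*(6084/49 + q))
P(-318)/(-83436) + 446036/(-274056) = (-3638232/49 + (-318)² - 23218/49*(-318))/(-83436) + 446036/(-274056) = (-3638232/49 + 101124 + 7383324/49)*(-1/83436) + 446036*(-1/274056) = (8700168/49)*(-1/83436) - 111509/68514 = -725014/340697 - 111509/68514 = -87664390969/23342514258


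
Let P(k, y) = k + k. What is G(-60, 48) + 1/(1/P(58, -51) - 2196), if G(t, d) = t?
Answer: -15284216/254735 ≈ -60.000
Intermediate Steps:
P(k, y) = 2*k
G(-60, 48) + 1/(1/P(58, -51) - 2196) = -60 + 1/(1/(2*58) - 2196) = -60 + 1/(1/116 - 2196) = -60 + 1/(-254735/116) = -60 - 116/254735 = -15284216/254735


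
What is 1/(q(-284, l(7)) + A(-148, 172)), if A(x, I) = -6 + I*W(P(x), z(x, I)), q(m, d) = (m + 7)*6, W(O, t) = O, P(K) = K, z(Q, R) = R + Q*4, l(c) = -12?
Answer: -1/27124 ≈ -3.6868e-5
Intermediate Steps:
z(Q, R) = R + 4*Q
q(m, d) = 42 + 6*m (q(m, d) = (7 + m)*6 = 42 + 6*m)
A(x, I) = -6 + I*x
1/(q(-284, l(7)) + A(-148, 172)) = 1/((42 + 6*(-284)) + (-6 + 172*(-148))) = 1/((42 - 1704) + (-6 - 25456)) = 1/(-1662 - 25462) = 1/(-27124) = -1/27124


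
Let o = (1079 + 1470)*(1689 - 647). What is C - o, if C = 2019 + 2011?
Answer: -2652028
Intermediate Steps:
o = 2656058 (o = 2549*1042 = 2656058)
C = 4030
C - o = 4030 - 1*2656058 = 4030 - 2656058 = -2652028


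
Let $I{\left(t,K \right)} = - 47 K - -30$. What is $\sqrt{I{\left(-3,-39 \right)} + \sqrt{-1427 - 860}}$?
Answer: $\sqrt{1863 + i \sqrt{2287}} \approx 43.166 + 0.5539 i$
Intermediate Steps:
$I{\left(t,K \right)} = 30 - 47 K$ ($I{\left(t,K \right)} = - 47 K + 30 = 30 - 47 K$)
$\sqrt{I{\left(-3,-39 \right)} + \sqrt{-1427 - 860}} = \sqrt{\left(30 - -1833\right) + \sqrt{-1427 - 860}} = \sqrt{\left(30 + 1833\right) + \sqrt{-2287}} = \sqrt{1863 + i \sqrt{2287}}$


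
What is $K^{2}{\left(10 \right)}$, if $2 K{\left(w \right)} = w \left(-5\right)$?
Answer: $625$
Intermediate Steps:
$K{\left(w \right)} = - \frac{5 w}{2}$ ($K{\left(w \right)} = \frac{w \left(-5\right)}{2} = \frac{\left(-5\right) w}{2} = - \frac{5 w}{2}$)
$K^{2}{\left(10 \right)} = \left(\left(- \frac{5}{2}\right) 10\right)^{2} = \left(-25\right)^{2} = 625$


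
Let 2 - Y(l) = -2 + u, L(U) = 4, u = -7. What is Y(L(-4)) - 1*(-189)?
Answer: 200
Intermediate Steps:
Y(l) = 11 (Y(l) = 2 - (-2 - 7) = 2 - 1*(-9) = 2 + 9 = 11)
Y(L(-4)) - 1*(-189) = 11 - 1*(-189) = 11 + 189 = 200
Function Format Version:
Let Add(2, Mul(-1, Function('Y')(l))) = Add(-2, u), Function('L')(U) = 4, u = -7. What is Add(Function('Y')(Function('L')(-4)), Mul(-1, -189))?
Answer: 200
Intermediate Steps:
Function('Y')(l) = 11 (Function('Y')(l) = Add(2, Mul(-1, Add(-2, -7))) = Add(2, Mul(-1, -9)) = Add(2, 9) = 11)
Add(Function('Y')(Function('L')(-4)), Mul(-1, -189)) = Add(11, Mul(-1, -189)) = Add(11, 189) = 200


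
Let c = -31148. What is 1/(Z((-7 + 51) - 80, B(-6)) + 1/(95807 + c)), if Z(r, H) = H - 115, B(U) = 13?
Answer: -64659/6595217 ≈ -0.0098039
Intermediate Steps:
Z(r, H) = -115 + H
1/(Z((-7 + 51) - 80, B(-6)) + 1/(95807 + c)) = 1/((-115 + 13) + 1/(95807 - 31148)) = 1/(-102 + 1/64659) = 1/(-6595217/64659) = -64659/6595217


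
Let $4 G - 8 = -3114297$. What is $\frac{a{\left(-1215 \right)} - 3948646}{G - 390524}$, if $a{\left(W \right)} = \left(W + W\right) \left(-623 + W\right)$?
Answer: $- \frac{2070776}{4676385} \approx -0.44282$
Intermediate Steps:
$G = - \frac{3114289}{4}$ ($G = 2 + \frac{1}{4} \left(-3114297\right) = 2 - \frac{3114297}{4} = - \frac{3114289}{4} \approx -7.7857 \cdot 10^{5}$)
$a{\left(W \right)} = 2 W \left(-623 + W\right)$
$\frac{a{\left(-1215 \right)} - 3948646}{G - 390524} = \frac{2 \left(-1215\right) \left(-623 - 1215\right) - 3948646}{- \frac{3114289}{4} - 390524} = \frac{2 \left(-1215\right) \left(-1838\right) - 3948646}{- \frac{4676385}{4}} = \left(4466340 - 3948646\right) \left(- \frac{4}{4676385}\right) = 517694 \left(- \frac{4}{4676385}\right) = - \frac{2070776}{4676385}$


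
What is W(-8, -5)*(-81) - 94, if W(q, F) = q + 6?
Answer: 68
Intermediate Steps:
W(q, F) = 6 + q
W(-8, -5)*(-81) - 94 = (6 - 8)*(-81) - 94 = -2*(-81) - 94 = 162 - 94 = 68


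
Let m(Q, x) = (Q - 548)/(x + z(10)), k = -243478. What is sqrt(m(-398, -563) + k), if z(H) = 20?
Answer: 2*I*sqrt(17947182786)/543 ≈ 493.43*I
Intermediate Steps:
m(Q, x) = (-548 + Q)/(20 + x) (m(Q, x) = (Q - 548)/(x + 20) = (-548 + Q)/(20 + x))
sqrt(m(-398, -563) + k) = sqrt((-548 - 398)/(20 - 563) - 243478) = sqrt(-946/(-543) - 243478) = sqrt(-1/543*(-946) - 243478) = sqrt(946/543 - 243478) = sqrt(-132207608/543) = 2*I*sqrt(17947182786)/543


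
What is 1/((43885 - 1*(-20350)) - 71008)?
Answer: -1/6773 ≈ -0.00014765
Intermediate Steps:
1/((43885 - 1*(-20350)) - 71008) = 1/((43885 + 20350) - 71008) = 1/(64235 - 71008) = 1/(-6773) = -1/6773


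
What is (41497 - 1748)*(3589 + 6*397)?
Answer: 237341279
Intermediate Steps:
(41497 - 1748)*(3589 + 6*397) = 39749*(3589 + 2382) = 39749*5971 = 237341279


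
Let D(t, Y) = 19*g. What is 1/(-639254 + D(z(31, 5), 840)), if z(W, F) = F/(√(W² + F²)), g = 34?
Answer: -1/638608 ≈ -1.5659e-6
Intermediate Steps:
z(W, F) = F/√(F² + W²) (z(W, F) = F/(√(F² + W²)) = F/√(F² + W²))
D(t, Y) = 646 (D(t, Y) = 19*34 = 646)
1/(-639254 + D(z(31, 5), 840)) = 1/(-639254 + 646) = 1/(-638608) = -1/638608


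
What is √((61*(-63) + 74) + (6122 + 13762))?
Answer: √16115 ≈ 126.94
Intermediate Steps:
√((61*(-63) + 74) + (6122 + 13762)) = √((-3843 + 74) + 19884) = √(-3769 + 19884) = √16115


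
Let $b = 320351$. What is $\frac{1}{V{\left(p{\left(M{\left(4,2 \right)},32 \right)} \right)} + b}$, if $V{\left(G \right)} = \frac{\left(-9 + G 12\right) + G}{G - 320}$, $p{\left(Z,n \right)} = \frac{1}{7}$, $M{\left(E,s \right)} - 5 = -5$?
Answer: $\frac{2239}{717265939} \approx 3.1216 \cdot 10^{-6}$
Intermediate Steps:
$M{\left(E,s \right)} = 0$ ($M{\left(E,s \right)} = 5 - 5 = 0$)
$p{\left(Z,n \right)} = \frac{1}{7}$
$V{\left(G \right)} = \frac{-9 + 13 G}{-320 + G}$ ($V{\left(G \right)} = \frac{\left(-9 + 12 G\right) + G}{-320 + G} = \frac{-9 + 13 G}{-320 + G}$)
$\frac{1}{V{\left(p{\left(M{\left(4,2 \right)},32 \right)} \right)} + b} = \frac{1}{\frac{-9 + 13 \cdot \frac{1}{7}}{-320 + \frac{1}{7}} + 320351} = \frac{1}{\frac{-9 + \frac{13}{7}}{- \frac{2239}{7}} + 320351} = \frac{1}{\left(- \frac{7}{2239}\right) \left(- \frac{50}{7}\right) + 320351} = \frac{1}{\frac{50}{2239} + 320351} = \frac{1}{\frac{717265939}{2239}} = \frac{2239}{717265939}$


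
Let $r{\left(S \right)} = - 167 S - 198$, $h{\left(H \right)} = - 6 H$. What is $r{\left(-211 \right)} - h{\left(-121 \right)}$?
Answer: $34313$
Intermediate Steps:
$r{\left(S \right)} = -198 - 167 S$
$r{\left(-211 \right)} - h{\left(-121 \right)} = \left(-198 - -35237\right) - \left(-6\right) \left(-121\right) = \left(-198 + 35237\right) - 726 = 35039 - 726 = 34313$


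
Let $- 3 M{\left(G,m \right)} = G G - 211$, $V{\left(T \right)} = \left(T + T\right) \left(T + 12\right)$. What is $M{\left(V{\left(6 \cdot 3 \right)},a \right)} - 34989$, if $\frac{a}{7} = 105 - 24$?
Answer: $- \frac{1271156}{3} \approx -4.2372 \cdot 10^{5}$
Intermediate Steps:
$a = 567$ ($a = 7 \left(105 - 24\right) = 7 \cdot 81 = 567$)
$V{\left(T \right)} = 2 T \left(12 + T\right)$
$M{\left(G,m \right)} = \frac{211}{3} - \frac{G^{2}}{3}$ ($M{\left(G,m \right)} = - \frac{G G - 211}{3} = - \frac{G^{2} - 211}{3} = - \frac{-211 + G^{2}}{3} = \frac{211}{3} - \frac{G^{2}}{3}$)
$M{\left(V{\left(6 \cdot 3 \right)},a \right)} - 34989 = \left(\frac{211}{3} - \frac{\left(2 \cdot 6 \cdot 3 \left(12 + 6 \cdot 3\right)\right)^{2}}{3}\right) - 34989 = \left(\frac{211}{3} - \frac{\left(2 \cdot 18 \left(12 + 18\right)\right)^{2}}{3}\right) - 34989 = \left(\frac{211}{3} - \frac{\left(2 \cdot 18 \cdot 30\right)^{2}}{3}\right) - 34989 = \left(\frac{211}{3} - \frac{1080^{2}}{3}\right) - 34989 = \left(\frac{211}{3} - 388800\right) - 34989 = - \frac{1166189}{3} - 34989 = - \frac{1271156}{3}$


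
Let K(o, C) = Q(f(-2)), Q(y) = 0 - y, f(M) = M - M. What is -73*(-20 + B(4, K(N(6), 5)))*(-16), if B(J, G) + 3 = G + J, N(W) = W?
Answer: -22192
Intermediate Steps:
f(M) = 0
Q(y) = -y
K(o, C) = 0 (K(o, C) = -1*0 = 0)
B(J, G) = -3 + G + J (B(J, G) = -3 + (G + J) = -3 + G + J)
-73*(-20 + B(4, K(N(6), 5)))*(-16) = -73*(-20 + (-3 + 0 + 4))*(-16) = -73*(-20 + 1)*(-16) = -73*(-19)*(-16) = 1387*(-16) = -22192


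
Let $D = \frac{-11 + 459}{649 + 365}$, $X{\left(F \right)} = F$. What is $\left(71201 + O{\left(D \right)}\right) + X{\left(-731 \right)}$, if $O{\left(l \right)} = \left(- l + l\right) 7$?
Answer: $70470$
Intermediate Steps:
$D = \frac{224}{507}$ ($D = \frac{448}{1014} = 448 \cdot \frac{1}{1014} = \frac{224}{507} \approx 0.44181$)
$O{\left(l \right)} = 0$ ($O{\left(l \right)} = 0 \cdot 7 = 0$)
$\left(71201 + O{\left(D \right)}\right) + X{\left(-731 \right)} = \left(71201 + 0\right) - 731 = 71201 - 731 = 70470$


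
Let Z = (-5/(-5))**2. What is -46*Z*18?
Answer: -828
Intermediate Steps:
Z = 1 (Z = (-5*(-1/5))**2 = 1**2 = 1)
-46*Z*18 = -46*1*18 = -46*18 = -828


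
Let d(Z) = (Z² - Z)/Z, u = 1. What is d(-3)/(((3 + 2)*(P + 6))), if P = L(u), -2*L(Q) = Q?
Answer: -8/55 ≈ -0.14545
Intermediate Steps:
L(Q) = -Q/2
P = -½ (P = -½*1 = -½ ≈ -0.50000)
d(Z) = (Z² - Z)/Z
d(-3)/(((3 + 2)*(P + 6))) = (-1 - 3)/(((3 + 2)*(-½ + 6))) = -4/(5*(11/2)) = -4/(55/2) = (2/55)*(-4) = -8/55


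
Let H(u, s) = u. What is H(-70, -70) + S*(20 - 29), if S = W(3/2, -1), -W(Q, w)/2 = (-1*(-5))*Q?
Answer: 65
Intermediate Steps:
W(Q, w) = -10*Q (W(Q, w) = -2*(-1*(-5))*Q = -10*Q)
S = -15 (S = -30/2 = -10*3/2 = -15)
H(-70, -70) + S*(20 - 29) = -70 - 15*(20 - 29) = -70 - 15*(-9) = -70 + 135 = 65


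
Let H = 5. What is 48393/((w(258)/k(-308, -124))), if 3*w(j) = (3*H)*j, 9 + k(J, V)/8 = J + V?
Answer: -28455084/215 ≈ -1.3235e+5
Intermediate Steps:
k(J, V) = -72 + 8*J + 8*V (k(J, V) = -72 + 8*(J + V) = -72 + (8*J + 8*V) = -72 + 8*J + 8*V)
w(j) = 5*j (w(j) = ((3*5)*j)/3 = (15*j)/3 = 5*j)
48393/((w(258)/k(-308, -124))) = 48393/(((5*258)/(-72 + 8*(-308) + 8*(-124)))) = 48393/((1290/(-72 - 2464 - 992))) = 48393/((1290/(-3528))) = 48393/((1290*(-1/3528))) = 48393/(-215/588) = 48393*(-588/215) = -28455084/215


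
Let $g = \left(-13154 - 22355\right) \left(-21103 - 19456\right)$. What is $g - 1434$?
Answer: $1440208097$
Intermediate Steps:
$g = 1440209531$ ($g = \left(-35509\right) \left(-40559\right) = 1440209531$)
$g - 1434 = 1440209531 - 1434 = 1440208097$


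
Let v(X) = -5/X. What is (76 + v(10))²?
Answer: 22801/4 ≈ 5700.3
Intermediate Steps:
(76 + v(10))² = (76 - 5/10)² = (76 - 5*⅒)² = (76 - ½)² = (151/2)² = 22801/4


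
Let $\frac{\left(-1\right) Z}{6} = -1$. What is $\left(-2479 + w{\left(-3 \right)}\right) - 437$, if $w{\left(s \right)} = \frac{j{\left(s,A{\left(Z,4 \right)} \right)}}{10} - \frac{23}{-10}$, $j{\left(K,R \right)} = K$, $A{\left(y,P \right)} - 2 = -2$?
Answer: $-2914$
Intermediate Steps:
$Z = 6$ ($Z = \left(-6\right) \left(-1\right) = 6$)
$A{\left(y,P \right)} = 0$ ($A{\left(y,P \right)} = 2 - 2 = 0$)
$w{\left(s \right)} = \frac{23}{10} + \frac{s}{10}$ ($w{\left(s \right)} = \frac{s}{10} - \frac{23}{-10} = s \frac{1}{10} - - \frac{23}{10} = \frac{s}{10} + \frac{23}{10} = \frac{23}{10} + \frac{s}{10}$)
$\left(-2479 + w{\left(-3 \right)}\right) - 437 = \left(-2479 + \left(\frac{23}{10} + \frac{1}{10} \left(-3\right)\right)\right) - 437 = \left(-2479 + \left(\frac{23}{10} - \frac{3}{10}\right)\right) - 437 = \left(-2479 + 2\right) - 437 = -2477 - 437 = -2914$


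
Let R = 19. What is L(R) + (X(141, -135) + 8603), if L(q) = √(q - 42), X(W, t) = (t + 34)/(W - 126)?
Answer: 128944/15 + I*√23 ≈ 8596.3 + 4.7958*I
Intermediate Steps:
X(W, t) = (34 + t)/(-126 + W)
L(q) = √(-42 + q)
L(R) + (X(141, -135) + 8603) = √(-42 + 19) + ((34 - 135)/(-126 + 141) + 8603) = √(-23) + (-101/15 + 8603) = I*√23 + ((1/15)*(-101) + 8603) = I*√23 + (-101/15 + 8603) = I*√23 + 128944/15 = 128944/15 + I*√23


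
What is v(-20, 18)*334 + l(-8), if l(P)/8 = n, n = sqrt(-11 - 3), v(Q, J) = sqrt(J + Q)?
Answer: I*(8*sqrt(14) + 334*sqrt(2)) ≈ 502.28*I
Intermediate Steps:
n = I*sqrt(14) (n = sqrt(-14) = I*sqrt(14) ≈ 3.7417*I)
l(P) = 8*I*sqrt(14) (l(P) = 8*(I*sqrt(14)) = 8*I*sqrt(14))
v(-20, 18)*334 + l(-8) = sqrt(18 - 20)*334 + 8*I*sqrt(14) = sqrt(-2)*334 + 8*I*sqrt(14) = (I*sqrt(2))*334 + 8*I*sqrt(14) = 334*I*sqrt(2) + 8*I*sqrt(14) = 8*I*sqrt(14) + 334*I*sqrt(2)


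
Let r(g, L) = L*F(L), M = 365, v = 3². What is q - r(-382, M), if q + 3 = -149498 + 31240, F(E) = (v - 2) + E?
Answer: -254041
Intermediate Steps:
v = 9
F(E) = 7 + E (F(E) = (9 - 2) + E = 7 + E)
r(g, L) = L*(7 + L)
q = -118261 (q = -3 + (-149498 + 31240) = -3 - 118258 = -118261)
q - r(-382, M) = -118261 - 365*(7 + 365) = -118261 - 365*372 = -118261 - 1*135780 = -118261 - 135780 = -254041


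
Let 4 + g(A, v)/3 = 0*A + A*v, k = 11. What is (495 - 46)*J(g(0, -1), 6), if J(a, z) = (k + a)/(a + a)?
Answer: 449/24 ≈ 18.708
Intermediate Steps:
g(A, v) = -12 + 3*A*v (g(A, v) = -12 + 3*(0*A + A*v) = -12 + 3*(0 + A*v) = -12 + 3*(A*v) = -12 + 3*A*v)
J(a, z) = (11 + a)/(2*a) (J(a, z) = (11 + a)/(a + a) = (11 + a)/((2*a)) = (11 + a)*(1/(2*a)) = (11 + a)/(2*a))
(495 - 46)*J(g(0, -1), 6) = (495 - 46)*((11 + (-12 + 3*0*(-1)))/(2*(-12 + 3*0*(-1)))) = 449*((11 + (-12 + 0))/(2*(-12 + 0))) = 449*((1/2)*(11 - 12)/(-12)) = 449*((1/2)*(-1/12)*(-1)) = 449*(1/24) = 449/24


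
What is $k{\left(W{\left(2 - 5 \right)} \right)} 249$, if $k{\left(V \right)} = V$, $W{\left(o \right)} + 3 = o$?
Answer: $-1494$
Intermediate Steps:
$W{\left(o \right)} = -3 + o$
$k{\left(W{\left(2 - 5 \right)} \right)} 249 = \left(-3 + \left(2 - 5\right)\right) 249 = \left(-3 - 3\right) 249 = \left(-6\right) 249 = -1494$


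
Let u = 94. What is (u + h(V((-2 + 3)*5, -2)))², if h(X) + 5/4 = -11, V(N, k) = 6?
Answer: 106929/16 ≈ 6683.1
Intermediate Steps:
h(X) = -49/4 (h(X) = -5/4 - 11 = -49/4)
(u + h(V((-2 + 3)*5, -2)))² = (94 - 49/4)² = (327/4)² = 106929/16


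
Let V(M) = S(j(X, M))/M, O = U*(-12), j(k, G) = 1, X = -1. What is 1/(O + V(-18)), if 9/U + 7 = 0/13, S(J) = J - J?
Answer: 7/108 ≈ 0.064815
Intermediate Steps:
S(J) = 0
U = -9/7 (U = 9/(-7 + 0/13) = 9/(-7 + 0*(1/13)) = 9/(-7 + 0) = 9/(-7) = 9*(-⅐) = -9/7 ≈ -1.2857)
O = 108/7 (O = -9/7*(-12) = 108/7 ≈ 15.429)
V(M) = 0 (V(M) = 0/M = 0)
1/(O + V(-18)) = 1/(108/7 + 0) = 1/(108/7) = 7/108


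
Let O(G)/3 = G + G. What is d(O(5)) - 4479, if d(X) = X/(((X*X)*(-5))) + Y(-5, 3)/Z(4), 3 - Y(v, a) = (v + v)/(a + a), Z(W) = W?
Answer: -111946/25 ≈ -4477.8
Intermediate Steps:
O(G) = 6*G (O(G) = 3*(G + G) = 3*(2*G) = 6*G)
Y(v, a) = 3 - v/a (Y(v, a) = 3 - (v + v)/(a + a) = 3 - 2*v/(2*a) = 3 - 2*v*1/(2*a) = 3 - v/a)
d(X) = 7/6 - 1/(5*X) (d(X) = X/(((X*X)*(-5))) + (3 - 1*(-5)/3)/4 = X/((X²*(-5))) + (3 - 1*(-5)*⅓)*(¼) = X/((-5*X²)) + (3 + 5/3)*(¼) = X*(-1/(5*X²)) + (14/3)*(¼) = -1/(5*X) + 7/6 = 7/6 - 1/(5*X))
d(O(5)) - 4479 = (-6 + 35*(6*5))/(30*((6*5))) - 4479 = (1/30)*(-6 + 35*30)/30 - 4479 = (1/30)*(1/30)*(-6 + 1050) - 4479 = (1/30)*(1/30)*1044 - 4479 = 29/25 - 4479 = -111946/25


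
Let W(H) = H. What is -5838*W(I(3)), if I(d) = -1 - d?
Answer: 23352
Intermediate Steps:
-5838*W(I(3)) = -5838*(-1 - 1*3) = -5838*(-1 - 3) = -5838*(-4) = 23352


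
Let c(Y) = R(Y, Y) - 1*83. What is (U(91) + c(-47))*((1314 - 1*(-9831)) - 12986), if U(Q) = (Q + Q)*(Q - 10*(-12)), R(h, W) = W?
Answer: -70458752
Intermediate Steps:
U(Q) = 2*Q*(120 + Q) (U(Q) = (2*Q)*(Q + 120) = (2*Q)*(120 + Q) = 2*Q*(120 + Q))
c(Y) = -83 + Y (c(Y) = Y - 1*83 = Y - 83 = -83 + Y)
(U(91) + c(-47))*((1314 - 1*(-9831)) - 12986) = (2*91*(120 + 91) + (-83 - 47))*((1314 - 1*(-9831)) - 12986) = (2*91*211 - 130)*((1314 + 9831) - 12986) = (38402 - 130)*(11145 - 12986) = 38272*(-1841) = -70458752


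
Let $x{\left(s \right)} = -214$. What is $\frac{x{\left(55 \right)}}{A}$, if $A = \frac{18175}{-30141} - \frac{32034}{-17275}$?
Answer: $- \frac{111426755850}{651563669} \approx -171.01$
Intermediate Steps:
$A = \frac{651563669}{520685775}$ ($A = 18175 \left(- \frac{1}{30141}\right) - - \frac{32034}{17275} = - \frac{18175}{30141} + \frac{32034}{17275} = \frac{651563669}{520685775} \approx 1.2514$)
$\frac{x{\left(55 \right)}}{A} = - \frac{214}{\frac{651563669}{520685775}} = \left(-214\right) \frac{520685775}{651563669} = - \frac{111426755850}{651563669}$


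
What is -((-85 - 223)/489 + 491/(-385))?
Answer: 358679/188265 ≈ 1.9052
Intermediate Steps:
-((-85 - 223)/489 + 491/(-385)) = -(-308*1/489 + 491*(-1/385)) = -(-308/489 - 491/385) = -1*(-358679/188265) = 358679/188265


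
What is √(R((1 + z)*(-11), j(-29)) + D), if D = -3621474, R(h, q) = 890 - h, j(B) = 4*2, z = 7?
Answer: 4*I*√226281 ≈ 1902.8*I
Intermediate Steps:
j(B) = 8
√(R((1 + z)*(-11), j(-29)) + D) = √((890 - (1 + 7)*(-11)) - 3621474) = √((890 - 8*(-11)) - 3621474) = √((890 - 1*(-88)) - 3621474) = √((890 + 88) - 3621474) = √(978 - 3621474) = √(-3620496) = 4*I*√226281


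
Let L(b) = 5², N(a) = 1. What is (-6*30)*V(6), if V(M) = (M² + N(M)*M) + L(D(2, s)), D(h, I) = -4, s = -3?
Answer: -12060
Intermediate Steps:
L(b) = 25
V(M) = 25 + M + M² (V(M) = (M² + 1*M) + 25 = (M² + M) + 25 = (M + M²) + 25 = 25 + M + M²)
(-6*30)*V(6) = (-6*30)*(25 + 6 + 6²) = -180*(25 + 6 + 36) = -180*67 = -12060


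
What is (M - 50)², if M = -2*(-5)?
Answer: 1600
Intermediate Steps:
M = 10
(M - 50)² = (10 - 50)² = (-40)² = 1600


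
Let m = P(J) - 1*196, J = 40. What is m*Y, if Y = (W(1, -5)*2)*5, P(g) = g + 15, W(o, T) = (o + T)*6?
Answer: 33840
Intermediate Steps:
W(o, T) = 6*T + 6*o (W(o, T) = (T + o)*6 = 6*T + 6*o)
P(g) = 15 + g
Y = -240 (Y = ((6*(-5) + 6*1)*2)*5 = ((-30 + 6)*2)*5 = -24*2*5 = -48*5 = -240)
m = -141 (m = (15 + 40) - 1*196 = 55 - 196 = -141)
m*Y = -141*(-240) = 33840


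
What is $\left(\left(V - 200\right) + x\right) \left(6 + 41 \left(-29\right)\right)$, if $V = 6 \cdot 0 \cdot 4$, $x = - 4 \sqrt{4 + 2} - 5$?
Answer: $242515 + 4732 \sqrt{6} \approx 2.5411 \cdot 10^{5}$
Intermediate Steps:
$x = -5 - 4 \sqrt{6}$ ($x = - 4 \sqrt{6} - 5 = -5 - 4 \sqrt{6} \approx -14.798$)
$V = 0$ ($V = 0 \cdot 4 = 0$)
$\left(\left(V - 200\right) + x\right) \left(6 + 41 \left(-29\right)\right) = \left(\left(0 - 200\right) - \left(5 + 4 \sqrt{6}\right)\right) \left(6 + 41 \left(-29\right)\right) = \left(-200 - \left(5 + 4 \sqrt{6}\right)\right) \left(6 - 1189\right) = \left(-205 - 4 \sqrt{6}\right) \left(-1183\right) = 242515 + 4732 \sqrt{6}$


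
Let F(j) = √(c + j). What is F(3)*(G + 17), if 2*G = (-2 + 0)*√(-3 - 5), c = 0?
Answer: √3*(17 - 2*I*√2) ≈ 29.445 - 4.899*I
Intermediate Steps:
F(j) = √j (F(j) = √(0 + j) = √j)
G = -2*I*√2 (G = ((-2 + 0)*√(-3 - 5))/2 = (-4*I*√2)/2 = -2*I*√2 ≈ -2.8284*I)
F(3)*(G + 17) = √3*(-2*I*√2 + 17) = √3*(17 - 2*I*√2)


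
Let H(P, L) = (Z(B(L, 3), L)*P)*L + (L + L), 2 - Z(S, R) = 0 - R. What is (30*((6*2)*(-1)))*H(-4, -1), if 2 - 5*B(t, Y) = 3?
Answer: -720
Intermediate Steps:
B(t, Y) = -⅕ (B(t, Y) = ⅖ - ⅕*3 = ⅖ - ⅗ = -⅕)
Z(S, R) = 2 + R (Z(S, R) = 2 - (0 - R) = 2 - (-1)*R = 2 + R)
H(P, L) = 2*L + L*P*(2 + L) (H(P, L) = ((2 + L)*P)*L + (L + L) = (P*(2 + L))*L + 2*L = L*P*(2 + L) + 2*L = 2*L + L*P*(2 + L))
(30*((6*2)*(-1)))*H(-4, -1) = (30*((6*2)*(-1)))*(-(2 - 4*(2 - 1))) = (30*(12*(-1)))*(-(2 - 4*1)) = (30*(-12))*(-(2 - 4)) = -(-360)*(-2) = -360*2 = -720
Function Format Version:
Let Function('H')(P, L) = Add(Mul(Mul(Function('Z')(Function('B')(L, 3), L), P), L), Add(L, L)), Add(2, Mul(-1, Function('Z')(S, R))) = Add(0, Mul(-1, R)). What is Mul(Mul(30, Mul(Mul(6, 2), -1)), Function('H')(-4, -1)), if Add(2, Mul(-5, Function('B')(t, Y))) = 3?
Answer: -720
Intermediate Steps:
Function('B')(t, Y) = Rational(-1, 5) (Function('B')(t, Y) = Add(Rational(2, 5), Mul(Rational(-1, 5), 3)) = Add(Rational(2, 5), Rational(-3, 5)) = Rational(-1, 5))
Function('Z')(S, R) = Add(2, R) (Function('Z')(S, R) = Add(2, Mul(-1, Add(0, Mul(-1, R)))) = Add(2, Mul(-1, Mul(-1, R))) = Add(2, R))
Function('H')(P, L) = Add(Mul(2, L), Mul(L, P, Add(2, L))) (Function('H')(P, L) = Add(Mul(Mul(Add(2, L), P), L), Add(L, L)) = Add(Mul(Mul(P, Add(2, L)), L), Mul(2, L)) = Add(Mul(L, P, Add(2, L)), Mul(2, L)) = Add(Mul(2, L), Mul(L, P, Add(2, L))))
Mul(Mul(30, Mul(Mul(6, 2), -1)), Function('H')(-4, -1)) = Mul(Mul(30, Mul(Mul(6, 2), -1)), Mul(-1, Add(2, Mul(-4, Add(2, -1))))) = Mul(Mul(30, Mul(12, -1)), Mul(-1, Add(2, Mul(-4, 1)))) = Mul(Mul(30, -12), Mul(-1, Add(2, -4))) = Mul(-360, Mul(-1, -2)) = Mul(-360, 2) = -720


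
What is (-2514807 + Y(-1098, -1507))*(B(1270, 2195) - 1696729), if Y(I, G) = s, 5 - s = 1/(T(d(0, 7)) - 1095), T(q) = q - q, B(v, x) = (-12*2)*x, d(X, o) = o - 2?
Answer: 4817361889210301/1095 ≈ 4.3994e+12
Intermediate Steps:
d(X, o) = -2 + o
B(v, x) = -24*x
T(q) = 0
s = 5476/1095 (s = 5 - 1/(0 - 1095) = 5 - 1/(-1095) = 5 - 1*(-1/1095) = 5 + 1/1095 = 5476/1095 ≈ 5.0009)
Y(I, G) = 5476/1095
(-2514807 + Y(-1098, -1507))*(B(1270, 2195) - 1696729) = (-2514807 + 5476/1095)*(-24*2195 - 1696729) = -2753708189*(-52680 - 1696729)/1095 = -2753708189/1095*(-1749409) = 4817361889210301/1095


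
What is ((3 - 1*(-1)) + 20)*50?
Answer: 1200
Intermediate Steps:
((3 - 1*(-1)) + 20)*50 = ((3 + 1) + 20)*50 = (4 + 20)*50 = 24*50 = 1200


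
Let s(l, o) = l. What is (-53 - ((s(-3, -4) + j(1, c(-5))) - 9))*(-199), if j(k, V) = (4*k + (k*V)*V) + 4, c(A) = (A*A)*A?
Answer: 3119126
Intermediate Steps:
c(A) = A³ (c(A) = A²*A = A³)
j(k, V) = 4 + 4*k + k*V² (j(k, V) = (4*k + (V*k)*V) + 4 = (4*k + k*V²) + 4 = 4 + 4*k + k*V²)
(-53 - ((s(-3, -4) + j(1, c(-5))) - 9))*(-199) = (-53 - ((-3 + (4 + 4*1 + 1*((-5)³)²)) - 9))*(-199) = (-53 - ((-3 + (4 + 4 + 1*(-125)²)) - 9))*(-199) = (-53 - ((-3 + (4 + 4 + 1*15625)) - 9))*(-199) = (-53 - ((-3 + (4 + 4 + 15625)) - 9))*(-199) = (-53 - ((-3 + 15633) - 9))*(-199) = (-53 - (15630 - 9))*(-199) = (-53 - 1*15621)*(-199) = (-53 - 15621)*(-199) = -15674*(-199) = 3119126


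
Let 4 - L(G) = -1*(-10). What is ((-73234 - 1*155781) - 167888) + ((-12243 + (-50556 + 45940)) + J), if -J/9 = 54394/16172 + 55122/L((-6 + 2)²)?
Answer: -2677349567/8086 ≈ -3.3111e+5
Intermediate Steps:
L(G) = -6 (L(G) = 4 - (-1)*(-10) = 4 - 1*10 = 4 - 10 = -6)
J = 668329965/8086 (J = -9*(54394/16172 + 55122/(-6)) = -9*(54394*(1/16172) + 55122*(-⅙)) = -9*(27197/8086 - 9187) = -9*(-74258885/8086) = 668329965/8086 ≈ 82653.)
((-73234 - 1*155781) - 167888) + ((-12243 + (-50556 + 45940)) + J) = ((-73234 - 1*155781) - 167888) + ((-12243 + (-50556 + 45940)) + 668329965/8086) = ((-73234 - 155781) - 167888) + ((-12243 - 4616) + 668329965/8086) = (-229015 - 167888) + (-16859 + 668329965/8086) = -396903 + 532008091/8086 = -2677349567/8086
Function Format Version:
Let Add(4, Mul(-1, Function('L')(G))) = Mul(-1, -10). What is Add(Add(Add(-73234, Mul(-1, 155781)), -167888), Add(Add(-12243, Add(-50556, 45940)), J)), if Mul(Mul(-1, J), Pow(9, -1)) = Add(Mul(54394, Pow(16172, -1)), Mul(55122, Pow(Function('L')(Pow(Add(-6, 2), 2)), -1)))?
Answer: Rational(-2677349567, 8086) ≈ -3.3111e+5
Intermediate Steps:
Function('L')(G) = -6 (Function('L')(G) = Add(4, Mul(-1, Mul(-1, -10))) = Add(4, Mul(-1, 10)) = Add(4, -10) = -6)
J = Rational(668329965, 8086) (J = Mul(-9, Add(Mul(54394, Pow(16172, -1)), Mul(55122, Pow(-6, -1)))) = Mul(-9, Add(Mul(54394, Rational(1, 16172)), Mul(55122, Rational(-1, 6)))) = Mul(-9, Add(Rational(27197, 8086), -9187)) = Mul(-9, Rational(-74258885, 8086)) = Rational(668329965, 8086) ≈ 82653.)
Add(Add(Add(-73234, Mul(-1, 155781)), -167888), Add(Add(-12243, Add(-50556, 45940)), J)) = Add(Add(Add(-73234, Mul(-1, 155781)), -167888), Add(Add(-12243, Add(-50556, 45940)), Rational(668329965, 8086))) = Add(Add(Add(-73234, -155781), -167888), Add(Add(-12243, -4616), Rational(668329965, 8086))) = Add(Add(-229015, -167888), Add(-16859, Rational(668329965, 8086))) = Add(-396903, Rational(532008091, 8086)) = Rational(-2677349567, 8086)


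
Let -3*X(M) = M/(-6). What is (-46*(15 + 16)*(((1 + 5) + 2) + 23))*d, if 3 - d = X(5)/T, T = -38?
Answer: -45465871/342 ≈ -1.3294e+5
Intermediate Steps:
X(M) = M/18 (X(M) = -M/(3*(-6)) = -M*(-1)/(3*6) = -(-1)*M/18 = M/18)
d = 2057/684 (d = 3 - (1/18)*5/(-38) = 3 - 5*(-1)/(18*38) = 3 - 1*(-5/684) = 3 + 5/684 = 2057/684 ≈ 3.0073)
(-46*(15 + 16)*(((1 + 5) + 2) + 23))*d = -46*(15 + 16)*(((1 + 5) + 2) + 23)*(2057/684) = -1426*((6 + 2) + 23)*(2057/684) = -1426*(8 + 23)*(2057/684) = -1426*31*(2057/684) = -46*961*(2057/684) = -44206*2057/684 = -45465871/342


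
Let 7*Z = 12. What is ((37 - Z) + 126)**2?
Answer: 1274641/49 ≈ 26013.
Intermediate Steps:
Z = 12/7 (Z = (1/7)*12 = 12/7 ≈ 1.7143)
((37 - Z) + 126)**2 = ((37 - 1*12/7) + 126)**2 = ((37 - 12/7) + 126)**2 = (247/7 + 126)**2 = (1129/7)**2 = 1274641/49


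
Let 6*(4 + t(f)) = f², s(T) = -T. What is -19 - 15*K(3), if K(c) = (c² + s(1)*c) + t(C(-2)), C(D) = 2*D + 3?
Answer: -103/2 ≈ -51.500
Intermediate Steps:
C(D) = 3 + 2*D
t(f) = -4 + f²/6
K(c) = -23/6 + c² - c (K(c) = (c² + (-1*1)*c) + (-4 + (3 + 2*(-2))²/6) = (c² - c) + (-4 + (3 - 4)²/6) = (c² - c) + (-4 + (⅙)*(-1)²) = (c² - c) + (-4 + (⅙)*1) = (c² - c) + (-4 + ⅙) = (c² - c) - 23/6 = -23/6 + c² - c)
-19 - 15*K(3) = -19 - 15*(-23/6 + 3² - 1*3) = -19 - 15*(-23/6 + 9 - 3) = -19 - 15*13/6 = -19 - 65/2 = -103/2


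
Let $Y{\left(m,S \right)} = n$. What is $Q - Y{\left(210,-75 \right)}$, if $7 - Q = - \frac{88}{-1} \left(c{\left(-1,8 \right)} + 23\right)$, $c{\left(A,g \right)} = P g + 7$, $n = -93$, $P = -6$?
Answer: $1684$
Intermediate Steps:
$Y{\left(m,S \right)} = -93$
$c{\left(A,g \right)} = 7 - 6 g$ ($c{\left(A,g \right)} = - 6 g + 7 = 7 - 6 g$)
$Q = 1591$ ($Q = 7 - - \frac{88}{-1} \left(\left(7 - 48\right) + 23\right) = 7 - \left(-88\right) \left(-1\right) \left(\left(7 - 48\right) + 23\right) = 7 - 88 \left(-41 + 23\right) = 7 - 88 \left(-18\right) = 7 - -1584 = 7 + 1584 = 1591$)
$Q - Y{\left(210,-75 \right)} = 1591 - -93 = 1591 + 93 = 1684$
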